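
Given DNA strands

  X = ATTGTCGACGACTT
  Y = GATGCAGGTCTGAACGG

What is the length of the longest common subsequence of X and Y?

9

Match A at X[1]=Y[2], T at X[2]=Y[3], G at X[4]=Y[8], T at X[5]=Y[9], C at X[6]=Y[10], G at X[7]=Y[12], A at X[8]=Y[14], C at X[9]=Y[15], G at X[10]=Y[17] — 9 bases in the same relative order in both, and the DP table's final entry dp[14][17] is also 9, so no common subsequence is longer.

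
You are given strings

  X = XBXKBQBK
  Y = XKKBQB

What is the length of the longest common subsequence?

5

Pick X (X #1, Y #1), then K (X #4, Y #3), then B (X #5, Y #4), then Q (X #6, Y #5), then B (X #7, Y #6); all 5 characters appear in both, in order. The LCS DP gives dp[8][6] = 5, so this is optimal.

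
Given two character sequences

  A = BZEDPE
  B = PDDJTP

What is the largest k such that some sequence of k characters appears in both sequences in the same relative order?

2

Taking D [4,3], P [5,6] gives a common subsequence of length 2, and the DP table's final entry dp[6][6] is also 2, so no common subsequence is longer.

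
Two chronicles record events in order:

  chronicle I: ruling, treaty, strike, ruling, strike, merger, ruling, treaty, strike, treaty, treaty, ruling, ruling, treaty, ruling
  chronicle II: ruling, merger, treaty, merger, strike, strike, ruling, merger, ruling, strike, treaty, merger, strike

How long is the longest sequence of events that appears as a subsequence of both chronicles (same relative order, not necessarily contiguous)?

One common subsequence of length 8: ruling [1,1]; then treaty [2,3]; then strike [3,6]; then ruling [4,7]; then merger [6,8]; then ruling [7,9]; then treaty [8,11]; then strike [9,13]. Since dp[15][13] = 8, nothing longer is possible.

8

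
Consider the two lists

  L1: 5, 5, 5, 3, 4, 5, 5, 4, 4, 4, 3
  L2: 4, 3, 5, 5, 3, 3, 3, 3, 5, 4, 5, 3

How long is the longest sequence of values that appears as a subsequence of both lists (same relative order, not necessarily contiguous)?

Taking 5 [1,3], 5 [2,4], 5 [3,9], 4 [5,10], 5 [7,11], 3 [11,12] gives a common subsequence of length 6, and the DP table's final entry dp[11][12] is also 6, so no common subsequence is longer.

6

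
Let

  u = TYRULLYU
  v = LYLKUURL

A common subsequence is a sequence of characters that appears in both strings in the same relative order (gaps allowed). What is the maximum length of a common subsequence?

Let dp[i][j] be the LCS length of the first i characters of u and the first j characters of v. dp[i][j] = dp[i-1][j-1]+1 when the i-th and j-th characters match, else max(dp[i-1][j], dp[i][j-1]).
    ·  L  Y  L  K  U  U  R  L
 ·  0  0  0  0  0  0  0  0  0
 T  0  0  0  0  0  0  0  0  0
 Y  0  0  1  1  1  1  1  1  1
 R  0  0  1  1  1  1  1  2  2
 U  0  0  1  1  1  2  2  2  2
 L  0  1  1  2  2  2  2  2  3
 L  0  1  1  2  2  2  2  2  3
 Y  0  1  2  2  2  2  2  2  3
 U  0  1  2  2  2  3  3  3  3
dp[8][8] = 3. One LCS (by backtracking along matches): YRL.

3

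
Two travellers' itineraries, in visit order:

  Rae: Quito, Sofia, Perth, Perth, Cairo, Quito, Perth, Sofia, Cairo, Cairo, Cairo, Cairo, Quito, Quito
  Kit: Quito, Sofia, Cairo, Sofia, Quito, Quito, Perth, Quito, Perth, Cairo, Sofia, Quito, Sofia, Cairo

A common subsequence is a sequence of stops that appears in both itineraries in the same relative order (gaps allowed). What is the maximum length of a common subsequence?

8

Match Quito [1,1] → Sofia [2,4] → Perth [3,7] → Perth [4,9] → Cairo [5,10] → Quito [6,12] → Sofia [8,13] → Cairo [12,14] — 8 stops in the same relative order in both. dp[14][14] = 8 confirms this is the maximum.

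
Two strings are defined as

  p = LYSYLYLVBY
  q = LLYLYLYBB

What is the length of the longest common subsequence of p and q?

Let dp[i][j] be the LCS length of the first i characters of p and the first j characters of q. dp[i][j] = dp[i-1][j-1]+1 when the i-th and j-th characters match, else max(dp[i-1][j], dp[i][j-1]).
    ·  L  L  Y  L  Y  L  Y  B  B
 ·  0  0  0  0  0  0  0  0  0  0
 L  0  1  1  1  1  1  1  1  1  1
 Y  0  1  1  2  2  2  2  2  2  2
 S  0  1  1  2  2  2  2  2  2  2
 Y  0  1  1  2  2  3  3  3  3  3
 L  0  1  2  2  3  3  4  4  4  4
 Y  0  1  2  3  3  4  4  5  5  5
 L  0  1  2  3  4  4  5  5  5  5
 V  0  1  2  3  4  4  5  5  5  5
 B  0  1  2  3  4  4  5  5  6  6
 Y  0  1  2  3  4  5  5  6  6  6
dp[10][9] = 6. One LCS (by backtracking along matches): LYYLYB.

6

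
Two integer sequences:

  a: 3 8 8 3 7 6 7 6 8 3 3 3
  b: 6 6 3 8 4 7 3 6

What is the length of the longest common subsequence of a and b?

Pick 3 [1,3], 8 [2,4], 3 [4,7], 6 [8,8]; all 4 values appear in both, in order. The LCS DP gives dp[12][8] = 4, so this is optimal.

4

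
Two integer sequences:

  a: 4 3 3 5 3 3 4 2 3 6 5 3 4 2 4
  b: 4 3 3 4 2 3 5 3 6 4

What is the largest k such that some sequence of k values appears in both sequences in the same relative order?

One common subsequence of length 9: 4 at a[1]=b[1] → 3 at a[5]=b[2] → 3 at a[6]=b[3] → 4 at a[7]=b[4] → 2 at a[8]=b[5] → 3 at a[9]=b[6] → 5 at a[11]=b[7] → 3 at a[12]=b[8] → 4 at a[15]=b[10]. Since dp[15][10] = 9, nothing longer is possible.

9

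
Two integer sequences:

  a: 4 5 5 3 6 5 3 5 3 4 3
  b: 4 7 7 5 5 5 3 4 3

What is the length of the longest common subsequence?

Match 4 [1,1]; then 5 [3,4]; then 5 [6,5]; then 5 [8,6]; then 3 [9,7]; then 4 [10,8]; then 3 [11,9] — 7 values in the same relative order in both, and the DP table's final entry dp[11][9] is also 7, so no common subsequence is longer.

7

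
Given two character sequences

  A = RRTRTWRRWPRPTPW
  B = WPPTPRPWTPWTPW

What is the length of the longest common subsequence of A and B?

7

Pick T [3,4] → R [4,6] → T [5,9] → W [9,11] → T [13,12] → P [14,13] → W [15,14]; all 7 characters appear in both, in order, and the DP table's final entry dp[15][14] is also 7, so no common subsequence is longer.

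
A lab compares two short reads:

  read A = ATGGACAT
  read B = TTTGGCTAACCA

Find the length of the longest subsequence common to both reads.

One common subsequence of length 6: T at read A[2]=read B[3], then G at read A[3]=read B[4], then G at read A[4]=read B[5], then A at read A[5]=read B[9], then C at read A[6]=read B[11], then A at read A[7]=read B[12]. dp[8][12] = 6 confirms this is the maximum.

6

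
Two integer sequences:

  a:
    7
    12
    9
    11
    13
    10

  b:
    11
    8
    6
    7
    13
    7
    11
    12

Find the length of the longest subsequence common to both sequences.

One common subsequence of length 2: 7 [1,6]; then 12 [2,8], and the DP table's final entry dp[6][8] is also 2, so no common subsequence is longer.

2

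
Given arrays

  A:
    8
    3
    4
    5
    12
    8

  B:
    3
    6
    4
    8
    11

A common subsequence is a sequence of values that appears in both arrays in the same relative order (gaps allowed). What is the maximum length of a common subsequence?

Pick 3 [2,1], then 4 [3,3], then 8 [6,4]; all 3 values appear in both, in order. dp[6][5] = 3 confirms this is the maximum.

3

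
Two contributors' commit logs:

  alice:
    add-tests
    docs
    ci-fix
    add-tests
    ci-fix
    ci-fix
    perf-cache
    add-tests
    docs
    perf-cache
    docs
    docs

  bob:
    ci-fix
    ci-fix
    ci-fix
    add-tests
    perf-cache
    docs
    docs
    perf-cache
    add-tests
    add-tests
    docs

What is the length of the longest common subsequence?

7

Pick ci-fix [3,1] → ci-fix [5,2] → ci-fix [6,3] → perf-cache [7,5] → docs [9,7] → perf-cache [10,8] → docs [12,11]; all 7 commits appear in both, in order. Since dp[12][11] = 7, nothing longer is possible.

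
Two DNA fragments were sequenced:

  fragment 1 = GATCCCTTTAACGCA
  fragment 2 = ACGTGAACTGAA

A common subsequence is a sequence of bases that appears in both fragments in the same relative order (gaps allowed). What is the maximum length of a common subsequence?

One common subsequence of length 8: A (fragment 1 #2, fragment 2 #1); then C (fragment 1 #4, fragment 2 #2); then T (fragment 1 #7, fragment 2 #4); then A (fragment 1 #10, fragment 2 #6); then A (fragment 1 #11, fragment 2 #7); then C (fragment 1 #12, fragment 2 #8); then G (fragment 1 #13, fragment 2 #10); then A (fragment 1 #15, fragment 2 #12). The LCS DP gives dp[15][12] = 8, so this is optimal.

8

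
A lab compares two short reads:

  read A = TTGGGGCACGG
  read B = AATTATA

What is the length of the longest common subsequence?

Match T at read A[1]=read B[4], then T at read A[2]=read B[6], then A at read A[8]=read B[7] — 3 bases in the same relative order in both. Since dp[11][7] = 3, nothing longer is possible.

3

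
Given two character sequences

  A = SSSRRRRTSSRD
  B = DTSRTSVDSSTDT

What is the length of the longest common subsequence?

Pick S (A #3, B #3); then R (A #7, B #4); then T (A #8, B #5); then S (A #9, B #9); then S (A #10, B #10); then D (A #12, B #12); all 6 characters appear in both, in order, and the DP table's final entry dp[12][13] is also 6, so no common subsequence is longer.

6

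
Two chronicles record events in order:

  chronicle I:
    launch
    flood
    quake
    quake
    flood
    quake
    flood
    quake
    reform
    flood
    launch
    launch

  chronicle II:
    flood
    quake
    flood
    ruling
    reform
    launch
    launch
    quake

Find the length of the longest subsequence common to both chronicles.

Match flood at chronicle I[2]=chronicle II[1], then quake at chronicle I[4]=chronicle II[2], then flood at chronicle I[5]=chronicle II[3], then reform at chronicle I[9]=chronicle II[5], then launch at chronicle I[11]=chronicle II[6], then launch at chronicle I[12]=chronicle II[7] — 6 events in the same relative order in both. Since dp[12][8] = 6, nothing longer is possible.

6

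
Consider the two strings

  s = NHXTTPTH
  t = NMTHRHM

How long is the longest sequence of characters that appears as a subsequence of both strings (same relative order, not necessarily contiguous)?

3

Pick N at s[1]=t[1], then H at s[2]=t[4], then H at s[8]=t[6]; all 3 characters appear in both, in order. The LCS DP gives dp[8][7] = 3, so this is optimal.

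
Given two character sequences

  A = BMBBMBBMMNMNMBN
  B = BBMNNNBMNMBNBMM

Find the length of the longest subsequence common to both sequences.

9

Match B (A #3, B #1); then B (A #4, B #2); then M (A #5, B #3); then B (A #7, B #7); then M (A #8, B #8); then M (A #9, B #10); then N (A #10, B #12); then M (A #11, B #14); then M (A #13, B #15) — 9 characters in the same relative order in both. The LCS DP gives dp[15][15] = 9, so this is optimal.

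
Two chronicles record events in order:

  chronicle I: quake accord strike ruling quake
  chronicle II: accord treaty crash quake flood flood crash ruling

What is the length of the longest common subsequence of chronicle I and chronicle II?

One common subsequence of length 2: quake (chronicle I #1, chronicle II #4), then ruling (chronicle I #4, chronicle II #8). Since dp[5][8] = 2, nothing longer is possible.

2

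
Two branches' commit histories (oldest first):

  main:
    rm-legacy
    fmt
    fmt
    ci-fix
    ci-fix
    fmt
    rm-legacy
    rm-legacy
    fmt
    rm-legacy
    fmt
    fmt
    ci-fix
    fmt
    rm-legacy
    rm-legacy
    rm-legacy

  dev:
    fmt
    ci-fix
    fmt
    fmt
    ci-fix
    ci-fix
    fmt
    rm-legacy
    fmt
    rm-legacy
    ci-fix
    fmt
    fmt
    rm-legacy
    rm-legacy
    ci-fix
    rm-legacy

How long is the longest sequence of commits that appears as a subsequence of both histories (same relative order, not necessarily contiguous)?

13

Taking fmt (main #2, dev #3), fmt (main #3, dev #4), ci-fix (main #4, dev #5), ci-fix (main #5, dev #6), fmt (main #6, dev #7), rm-legacy (main #8, dev #8), fmt (main #9, dev #9), rm-legacy (main #10, dev #10), fmt (main #12, dev #12), fmt (main #14, dev #13), rm-legacy (main #15, dev #14), rm-legacy (main #16, dev #15), rm-legacy (main #17, dev #17) gives a common subsequence of length 13. The LCS DP gives dp[17][17] = 13, so this is optimal.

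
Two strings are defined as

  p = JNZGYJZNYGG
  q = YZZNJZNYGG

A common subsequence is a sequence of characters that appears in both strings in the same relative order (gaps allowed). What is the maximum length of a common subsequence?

Pick N at p[2]=q[4]; then J at p[6]=q[5]; then Z at p[7]=q[6]; then N at p[8]=q[7]; then Y at p[9]=q[8]; then G at p[10]=q[9]; then G at p[11]=q[10]; all 7 characters appear in both, in order, and the DP table's final entry dp[11][10] is also 7, so no common subsequence is longer.

7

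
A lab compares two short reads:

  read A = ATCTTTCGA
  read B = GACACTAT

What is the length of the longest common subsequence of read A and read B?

4

Pick A [1,4], C [3,5], T [4,6], T [6,8]; all 4 bases appear in both, in order. Since dp[9][8] = 4, nothing longer is possible.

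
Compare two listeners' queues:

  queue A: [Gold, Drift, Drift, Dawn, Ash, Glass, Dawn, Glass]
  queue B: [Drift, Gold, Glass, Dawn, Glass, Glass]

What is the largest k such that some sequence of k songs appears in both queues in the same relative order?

Match Gold (queue A #1, queue B #2) → Dawn (queue A #4, queue B #4) → Glass (queue A #6, queue B #5) → Glass (queue A #8, queue B #6) — 4 songs in the same relative order in both, and the DP table's final entry dp[8][6] is also 4, so no common subsequence is longer.

4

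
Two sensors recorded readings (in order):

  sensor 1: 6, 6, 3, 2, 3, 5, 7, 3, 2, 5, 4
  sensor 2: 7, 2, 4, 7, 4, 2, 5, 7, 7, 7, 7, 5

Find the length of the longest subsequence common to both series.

Let dp[i][j] be the LCS length of the first i values of sensor 1 and the first j values of sensor 2. dp[i][j] = dp[i-1][j-1]+1 when the i-th and j-th values match, else max(dp[i-1][j], dp[i][j-1]).
    ·  7  2  4  7  4  2  5  7  7  7  7  5
 ·  0  0  0  0  0  0  0  0  0  0  0  0  0
 6  0  0  0  0  0  0  0  0  0  0  0  0  0
 6  0  0  0  0  0  0  0  0  0  0  0  0  0
 3  0  0  0  0  0  0  0  0  0  0  0  0  0
 2  0  0  1  1  1  1  1  1  1  1  1  1  1
 3  0  0  1  1  1  1  1  1  1  1  1  1  1
 5  0  0  1  1  1  1  1  2  2  2  2  2  2
 7  0  1  1  1  2  2  2  2  3  3  3  3  3
 3  0  1  1  1  2  2  2  2  3  3  3  3  3
 2  0  1  2  2  2  2  3  3  3  3  3  3  3
 5  0  1  2  2  2  2  3  4  4  4  4  4  4
 4  0  1  2  3  3  3  3  4  4  4  4  4  4
dp[11][12] = 4. One LCS (by backtracking along matches): 2, 5, 7, 5.

4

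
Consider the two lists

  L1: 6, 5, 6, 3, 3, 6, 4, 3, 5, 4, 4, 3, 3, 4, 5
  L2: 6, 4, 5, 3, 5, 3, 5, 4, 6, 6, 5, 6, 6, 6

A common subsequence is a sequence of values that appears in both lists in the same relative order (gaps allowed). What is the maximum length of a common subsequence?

7

One common subsequence of length 7: 6 [1,1], 5 [2,3], 3 [4,4], 3 [8,6], 5 [9,7], 4 [10,8], 5 [15,11]. dp[15][14] = 7 confirms this is the maximum.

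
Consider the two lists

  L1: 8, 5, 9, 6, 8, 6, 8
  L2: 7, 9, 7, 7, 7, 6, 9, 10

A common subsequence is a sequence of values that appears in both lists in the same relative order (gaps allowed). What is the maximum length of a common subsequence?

One common subsequence of length 2: 9 at L1[3]=L2[2]; then 6 at L1[4]=L2[6]. The LCS DP gives dp[7][8] = 2, so this is optimal.

2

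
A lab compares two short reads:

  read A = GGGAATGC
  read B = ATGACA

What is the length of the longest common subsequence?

4

Taking A [5,1], then T [6,2], then G [7,3], then C [8,5] gives a common subsequence of length 4, and the DP table's final entry dp[8][6] is also 4, so no common subsequence is longer.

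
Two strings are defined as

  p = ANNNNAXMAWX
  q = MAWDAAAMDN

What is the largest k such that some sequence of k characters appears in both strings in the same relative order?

3

Match A [1,6], A [6,7], M [8,8] — 3 characters in the same relative order in both. The LCS DP gives dp[11][10] = 3, so this is optimal.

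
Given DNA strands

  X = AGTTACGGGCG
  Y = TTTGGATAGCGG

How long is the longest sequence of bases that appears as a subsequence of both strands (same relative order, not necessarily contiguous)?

7

Taking T (X #3, Y #2) → T (X #4, Y #3) → G (X #7, Y #4) → G (X #8, Y #5) → G (X #9, Y #9) → C (X #10, Y #10) → G (X #11, Y #12) gives a common subsequence of length 7, and the DP table's final entry dp[11][12] is also 7, so no common subsequence is longer.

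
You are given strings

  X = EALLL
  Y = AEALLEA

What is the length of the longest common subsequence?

Taking E [1,2]; then A [2,3]; then L [3,4]; then L [4,5] gives a common subsequence of length 4. Since dp[5][7] = 4, nothing longer is possible.

4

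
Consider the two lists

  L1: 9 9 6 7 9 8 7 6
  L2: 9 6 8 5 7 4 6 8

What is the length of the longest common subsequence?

5

Let dp[i][j] be the LCS length of the first i values of L1 and the first j values of L2. dp[i][j] = dp[i-1][j-1]+1 when the i-th and j-th values match, else max(dp[i-1][j], dp[i][j-1]).
    ·  9  6  8  5  7  4  6  8
 ·  0  0  0  0  0  0  0  0  0
 9  0  1  1  1  1  1  1  1  1
 9  0  1  1  1  1  1  1  1  1
 6  0  1  2  2  2  2  2  2  2
 7  0  1  2  2  2  3  3  3  3
 9  0  1  2  2  2  3  3  3  3
 8  0  1  2  3  3  3  3  3  4
 7  0  1  2  3  3  4  4  4  4
 6  0  1  2  3  3  4  4  5  5
dp[8][8] = 5. One LCS (by backtracking along matches): 9, 6, 8, 7, 6.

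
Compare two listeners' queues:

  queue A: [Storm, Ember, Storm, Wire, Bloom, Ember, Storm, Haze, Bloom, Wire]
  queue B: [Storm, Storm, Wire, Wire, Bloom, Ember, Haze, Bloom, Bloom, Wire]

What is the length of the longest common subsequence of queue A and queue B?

8

One common subsequence of length 8: Storm at queue A[1]=queue B[1] → Storm at queue A[3]=queue B[2] → Wire at queue A[4]=queue B[4] → Bloom at queue A[5]=queue B[5] → Ember at queue A[6]=queue B[6] → Haze at queue A[8]=queue B[7] → Bloom at queue A[9]=queue B[9] → Wire at queue A[10]=queue B[10]. The LCS DP gives dp[10][10] = 8, so this is optimal.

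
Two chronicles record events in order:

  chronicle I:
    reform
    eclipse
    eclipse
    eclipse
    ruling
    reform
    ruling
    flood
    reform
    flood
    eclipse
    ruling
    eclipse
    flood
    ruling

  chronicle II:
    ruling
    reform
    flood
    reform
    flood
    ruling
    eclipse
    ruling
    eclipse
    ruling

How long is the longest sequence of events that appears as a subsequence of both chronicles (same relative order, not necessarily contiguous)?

9

Match ruling [5,1], reform [6,2], flood [8,3], reform [9,4], flood [10,5], eclipse [11,7], ruling [12,8], eclipse [13,9], ruling [15,10] — 9 events in the same relative order in both. The LCS DP gives dp[15][10] = 9, so this is optimal.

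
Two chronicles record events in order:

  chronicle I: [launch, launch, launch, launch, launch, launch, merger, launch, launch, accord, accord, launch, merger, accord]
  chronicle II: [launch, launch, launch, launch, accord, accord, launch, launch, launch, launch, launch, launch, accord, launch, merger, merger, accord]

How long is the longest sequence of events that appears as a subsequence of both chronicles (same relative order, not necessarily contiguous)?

Taking launch [1,3] → launch [2,4] → launch [3,7] → launch [4,8] → launch [5,9] → launch [6,10] → launch [8,11] → launch [9,12] → accord [11,13] → launch [12,14] → merger [13,16] → accord [14,17] gives a common subsequence of length 12. The LCS DP gives dp[14][17] = 12, so this is optimal.

12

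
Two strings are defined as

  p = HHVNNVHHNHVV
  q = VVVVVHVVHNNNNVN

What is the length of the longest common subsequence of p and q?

6

Taking H [1,6]; then H [2,9]; then N [4,12]; then N [5,13]; then V [6,14]; then N [9,15] gives a common subsequence of length 6, and the DP table's final entry dp[12][15] is also 6, so no common subsequence is longer.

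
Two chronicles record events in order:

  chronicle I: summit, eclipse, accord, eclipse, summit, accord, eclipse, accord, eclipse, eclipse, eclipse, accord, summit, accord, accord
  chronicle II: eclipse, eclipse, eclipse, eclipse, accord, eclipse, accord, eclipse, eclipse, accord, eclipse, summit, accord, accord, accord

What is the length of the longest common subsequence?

11

Match eclipse (chronicle I #2, chronicle II #3) → eclipse (chronicle I #4, chronicle II #4) → accord (chronicle I #6, chronicle II #5) → eclipse (chronicle I #7, chronicle II #6) → accord (chronicle I #8, chronicle II #7) → eclipse (chronicle I #9, chronicle II #8) → eclipse (chronicle I #10, chronicle II #9) → eclipse (chronicle I #11, chronicle II #11) → accord (chronicle I #12, chronicle II #13) → accord (chronicle I #14, chronicle II #14) → accord (chronicle I #15, chronicle II #15) — 11 events in the same relative order in both. Since dp[15][15] = 11, nothing longer is possible.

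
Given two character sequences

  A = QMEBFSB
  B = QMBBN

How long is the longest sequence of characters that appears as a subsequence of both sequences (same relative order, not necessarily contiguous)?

4

Let dp[i][j] be the LCS length of the first i characters of A and the first j characters of B. dp[i][j] = dp[i-1][j-1]+1 when the i-th and j-th characters match, else max(dp[i-1][j], dp[i][j-1]).
    ·  Q  M  B  B  N
 ·  0  0  0  0  0  0
 Q  0  1  1  1  1  1
 M  0  1  2  2  2  2
 E  0  1  2  2  2  2
 B  0  1  2  3  3  3
 F  0  1  2  3  3  3
 S  0  1  2  3  3  3
 B  0  1  2  3  4  4
dp[7][5] = 4. One LCS (by backtracking along matches): QMBB.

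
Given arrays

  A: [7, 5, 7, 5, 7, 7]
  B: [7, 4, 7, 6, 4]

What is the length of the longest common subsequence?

2

Pick 7 [1,1], 7 [3,3]; all 2 values appear in both, in order. Since dp[6][5] = 2, nothing longer is possible.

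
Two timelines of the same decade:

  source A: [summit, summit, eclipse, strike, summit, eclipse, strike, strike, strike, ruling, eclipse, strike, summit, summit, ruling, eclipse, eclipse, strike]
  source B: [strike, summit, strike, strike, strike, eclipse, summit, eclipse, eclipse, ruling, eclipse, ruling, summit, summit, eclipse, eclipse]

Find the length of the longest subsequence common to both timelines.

11

Match strike [4,1], summit [5,2], strike [7,3], strike [8,4], strike [9,5], ruling [10,10], eclipse [11,11], summit [13,13], summit [14,14], eclipse [16,15], eclipse [17,16] — 11 events in the same relative order in both. dp[18][16] = 11 confirms this is the maximum.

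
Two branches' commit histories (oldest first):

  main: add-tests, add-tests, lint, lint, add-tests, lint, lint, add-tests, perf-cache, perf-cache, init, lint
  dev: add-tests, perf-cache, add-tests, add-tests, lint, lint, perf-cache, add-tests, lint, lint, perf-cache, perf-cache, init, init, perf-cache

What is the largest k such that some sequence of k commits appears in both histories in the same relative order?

10

One common subsequence of length 10: add-tests at main[1]=dev[3], add-tests at main[2]=dev[4], lint at main[3]=dev[5], lint at main[4]=dev[6], add-tests at main[5]=dev[8], lint at main[6]=dev[9], lint at main[7]=dev[10], perf-cache at main[9]=dev[11], perf-cache at main[10]=dev[12], init at main[11]=dev[14]. Since dp[12][15] = 10, nothing longer is possible.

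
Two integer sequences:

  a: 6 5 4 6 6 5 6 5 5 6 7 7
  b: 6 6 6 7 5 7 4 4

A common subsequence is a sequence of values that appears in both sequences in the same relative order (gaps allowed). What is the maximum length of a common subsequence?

Let dp[i][j] be the LCS length of the first i values of a and the first j values of b. dp[i][j] = dp[i-1][j-1]+1 when the i-th and j-th values match, else max(dp[i-1][j], dp[i][j-1]).
    ·  6  6  6  7  5  7  4  4
 ·  0  0  0  0  0  0  0  0  0
 6  0  1  1  1  1  1  1  1  1
 5  0  1  1  1  1  2  2  2  2
 4  0  1  1  1  1  2  2  3  3
 6  0  1  2  2  2  2  2  3  3
 6  0  1  2  3  3  3  3  3  3
 5  0  1  2  3  3  4  4  4  4
 6  0  1  2  3  3  4  4  4  4
 5  0  1  2  3  3  4  4  4  4
 5  0  1  2  3  3  4  4  4  4
 6  0  1  2  3  3  4  4  4  4
 7  0  1  2  3  4  4  5  5  5
 7  0  1  2  3  4  4  5  5  5
dp[12][8] = 5. One LCS (by backtracking along matches): 6, 6, 6, 5, 7.

5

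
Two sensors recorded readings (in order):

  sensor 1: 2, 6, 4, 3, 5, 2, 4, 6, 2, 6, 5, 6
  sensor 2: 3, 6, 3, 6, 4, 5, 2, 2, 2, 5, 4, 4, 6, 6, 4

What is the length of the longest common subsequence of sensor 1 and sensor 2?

One common subsequence of length 7: 6 at sensor 1[2]=sensor 2[4]; then 4 at sensor 1[3]=sensor 2[5]; then 5 at sensor 1[5]=sensor 2[6]; then 2 at sensor 1[6]=sensor 2[9]; then 4 at sensor 1[7]=sensor 2[12]; then 6 at sensor 1[8]=sensor 2[13]; then 6 at sensor 1[10]=sensor 2[14]. Since dp[12][15] = 7, nothing longer is possible.

7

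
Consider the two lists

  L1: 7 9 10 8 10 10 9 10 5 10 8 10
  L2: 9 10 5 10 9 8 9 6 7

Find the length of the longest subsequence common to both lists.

5

Taking 9 [2,1]; then 10 [3,2]; then 10 [6,4]; then 9 [7,5]; then 8 [11,6] gives a common subsequence of length 5, and the DP table's final entry dp[12][9] is also 5, so no common subsequence is longer.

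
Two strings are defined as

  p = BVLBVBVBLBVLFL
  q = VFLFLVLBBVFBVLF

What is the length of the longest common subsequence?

Pick V (p #2, q #6), then L (p #3, q #7), then B (p #4, q #8), then B (p #6, q #9), then V (p #7, q #10), then B (p #10, q #12), then V (p #11, q #13), then L (p #12, q #14), then F (p #13, q #15); all 9 characters appear in both, in order. The LCS DP gives dp[14][15] = 9, so this is optimal.

9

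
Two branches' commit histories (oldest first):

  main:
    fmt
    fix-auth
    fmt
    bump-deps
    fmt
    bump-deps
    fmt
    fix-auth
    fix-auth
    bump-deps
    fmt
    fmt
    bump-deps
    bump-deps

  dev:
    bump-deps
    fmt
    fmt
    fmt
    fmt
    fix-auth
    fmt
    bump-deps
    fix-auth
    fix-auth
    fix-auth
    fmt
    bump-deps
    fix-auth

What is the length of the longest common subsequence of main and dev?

One common subsequence of length 8: fmt (main #1, dev #5), then fix-auth (main #2, dev #6), then fmt (main #3, dev #7), then bump-deps (main #4, dev #8), then fix-auth (main #8, dev #10), then fix-auth (main #9, dev #11), then fmt (main #12, dev #12), then bump-deps (main #13, dev #13). The LCS DP gives dp[14][14] = 8, so this is optimal.

8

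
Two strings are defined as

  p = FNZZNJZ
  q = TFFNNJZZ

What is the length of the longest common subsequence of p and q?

Match F (p #1, q #3) → N (p #2, q #4) → N (p #5, q #5) → J (p #6, q #6) → Z (p #7, q #8) — 5 characters in the same relative order in both. dp[7][8] = 5 confirms this is the maximum.

5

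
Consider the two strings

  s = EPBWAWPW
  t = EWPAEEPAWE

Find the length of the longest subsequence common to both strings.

Pick E (s #1, t #1) → P (s #2, t #3) → A (s #5, t #4) → P (s #7, t #7) → W (s #8, t #9); all 5 characters appear in both, in order. dp[8][10] = 5 confirms this is the maximum.

5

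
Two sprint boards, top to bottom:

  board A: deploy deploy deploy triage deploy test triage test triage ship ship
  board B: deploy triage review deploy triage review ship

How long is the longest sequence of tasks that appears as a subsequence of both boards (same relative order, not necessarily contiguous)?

5

Taking deploy at board A[3]=board B[1]; then triage at board A[4]=board B[2]; then deploy at board A[5]=board B[4]; then triage at board A[7]=board B[5]; then ship at board A[11]=board B[7] gives a common subsequence of length 5. dp[11][7] = 5 confirms this is the maximum.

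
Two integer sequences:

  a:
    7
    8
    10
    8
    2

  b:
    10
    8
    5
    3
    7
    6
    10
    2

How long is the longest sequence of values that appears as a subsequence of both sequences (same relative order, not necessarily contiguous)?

3

Pick 7 (a #1, b #5), 10 (a #3, b #7), 2 (a #5, b #8); all 3 values appear in both, in order. Since dp[5][8] = 3, nothing longer is possible.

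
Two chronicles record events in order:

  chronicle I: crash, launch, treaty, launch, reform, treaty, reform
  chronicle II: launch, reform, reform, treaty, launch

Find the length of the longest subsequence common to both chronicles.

3

Match launch at chronicle I[2]=chronicle II[1], treaty at chronicle I[3]=chronicle II[4], launch at chronicle I[4]=chronicle II[5] — 3 events in the same relative order in both. The LCS DP gives dp[7][5] = 3, so this is optimal.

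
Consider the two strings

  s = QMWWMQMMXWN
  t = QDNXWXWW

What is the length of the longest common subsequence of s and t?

4

Let dp[i][j] be the LCS length of the first i characters of s and the first j characters of t. dp[i][j] = dp[i-1][j-1]+1 when the i-th and j-th characters match, else max(dp[i-1][j], dp[i][j-1]).
    ·  Q  D  N  X  W  X  W  W
 ·  0  0  0  0  0  0  0  0  0
 Q  0  1  1  1  1  1  1  1  1
 M  0  1  1  1  1  1  1  1  1
 W  0  1  1  1  1  2  2  2  2
 W  0  1  1  1  1  2  2  3  3
 M  0  1  1  1  1  2  2  3  3
 Q  0  1  1  1  1  2  2  3  3
 M  0  1  1  1  1  2  2  3  3
 M  0  1  1  1  1  2  2  3  3
 X  0  1  1  1  2  2  3  3  3
 W  0  1  1  1  2  3  3  4  4
 N  0  1  1  2  2  3  3  4  4
dp[11][8] = 4. One LCS (by backtracking along matches): QWWW.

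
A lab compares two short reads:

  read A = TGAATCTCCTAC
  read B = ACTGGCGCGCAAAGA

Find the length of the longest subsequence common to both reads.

6

One common subsequence of length 6: T [1,3], then G [2,5], then C [6,6], then C [8,8], then C [9,10], then A [11,15]. dp[12][15] = 6 confirms this is the maximum.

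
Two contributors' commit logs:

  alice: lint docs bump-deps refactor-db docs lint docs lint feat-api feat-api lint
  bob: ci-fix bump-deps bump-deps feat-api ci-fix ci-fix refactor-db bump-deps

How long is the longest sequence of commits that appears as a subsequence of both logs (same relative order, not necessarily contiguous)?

Match bump-deps at alice[3]=bob[3], then refactor-db at alice[4]=bob[7] — 2 commits in the same relative order in both. The LCS DP gives dp[11][8] = 2, so this is optimal.

2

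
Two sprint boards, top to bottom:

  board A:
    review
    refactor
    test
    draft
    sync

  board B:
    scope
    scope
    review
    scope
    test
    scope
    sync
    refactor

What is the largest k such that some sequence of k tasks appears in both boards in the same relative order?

3

Pick review (board A #1, board B #3) → test (board A #3, board B #5) → sync (board A #5, board B #7); all 3 tasks appear in both, in order. The LCS DP gives dp[5][8] = 3, so this is optimal.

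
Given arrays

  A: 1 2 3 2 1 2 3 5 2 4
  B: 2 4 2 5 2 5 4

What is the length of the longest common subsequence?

5

Let dp[i][j] be the LCS length of the first i values of A and the first j values of B. dp[i][j] = dp[i-1][j-1]+1 when the i-th and j-th values match, else max(dp[i-1][j], dp[i][j-1]).
    ·  2  4  2  5  2  5  4
 ·  0  0  0  0  0  0  0  0
 1  0  0  0  0  0  0  0  0
 2  0  1  1  1  1  1  1  1
 3  0  1  1  1  1  1  1  1
 2  0  1  1  2  2  2  2  2
 1  0  1  1  2  2  2  2  2
 2  0  1  1  2  2  3  3  3
 3  0  1  1  2  2  3  3  3
 5  0  1  1  2  3  3  4  4
 2  0  1  1  2  3  4  4  4
 4  0  1  2  2  3  4  4  5
dp[10][7] = 5. One LCS (by backtracking along matches): 2, 2, 2, 5, 4.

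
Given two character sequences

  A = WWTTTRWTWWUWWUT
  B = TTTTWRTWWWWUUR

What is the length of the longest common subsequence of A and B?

Match T [3,2], T [4,3], T [5,4], R [6,6], T [8,7], W [9,8], W [10,9], W [12,10], W [13,11], U [14,13] — 10 characters in the same relative order in both, and the DP table's final entry dp[15][14] is also 10, so no common subsequence is longer.

10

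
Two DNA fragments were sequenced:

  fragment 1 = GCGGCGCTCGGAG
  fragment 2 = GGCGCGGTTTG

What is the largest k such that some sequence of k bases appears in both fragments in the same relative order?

8

Taking G [3,1], G [4,2], C [5,3], G [6,4], C [9,5], G [10,6], G [11,7], G [13,11] gives a common subsequence of length 8. Since dp[13][11] = 8, nothing longer is possible.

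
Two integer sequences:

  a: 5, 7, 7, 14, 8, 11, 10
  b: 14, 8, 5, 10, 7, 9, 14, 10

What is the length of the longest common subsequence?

4

One common subsequence of length 4: 5 at a[1]=b[3] → 7 at a[2]=b[5] → 14 at a[4]=b[7] → 10 at a[7]=b[8]. dp[7][8] = 4 confirms this is the maximum.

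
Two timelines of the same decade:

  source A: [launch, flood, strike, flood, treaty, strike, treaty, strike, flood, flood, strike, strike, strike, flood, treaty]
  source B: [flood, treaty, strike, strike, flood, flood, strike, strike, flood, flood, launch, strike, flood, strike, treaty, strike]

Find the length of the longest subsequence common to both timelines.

Taking flood [4,1], treaty [5,2], strike [6,3], strike [8,4], flood [9,5], flood [10,6], strike [11,7], strike [12,8], strike [13,12], flood [14,13], treaty [15,15] gives a common subsequence of length 11, and the DP table's final entry dp[15][16] is also 11, so no common subsequence is longer.

11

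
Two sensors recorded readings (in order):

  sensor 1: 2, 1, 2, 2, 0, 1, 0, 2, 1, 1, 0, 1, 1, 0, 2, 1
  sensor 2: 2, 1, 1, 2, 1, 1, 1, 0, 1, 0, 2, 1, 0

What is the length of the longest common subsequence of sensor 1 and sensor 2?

Match 2 at sensor 1[1]=sensor 2[1], 1 at sensor 1[2]=sensor 2[3], 2 at sensor 1[4]=sensor 2[4], 1 at sensor 1[6]=sensor 2[5], 1 at sensor 1[9]=sensor 2[6], 1 at sensor 1[10]=sensor 2[7], 0 at sensor 1[11]=sensor 2[8], 1 at sensor 1[13]=sensor 2[9], 0 at sensor 1[14]=sensor 2[10], 2 at sensor 1[15]=sensor 2[11], 1 at sensor 1[16]=sensor 2[12] — 11 values in the same relative order in both, and the DP table's final entry dp[16][13] is also 11, so no common subsequence is longer.

11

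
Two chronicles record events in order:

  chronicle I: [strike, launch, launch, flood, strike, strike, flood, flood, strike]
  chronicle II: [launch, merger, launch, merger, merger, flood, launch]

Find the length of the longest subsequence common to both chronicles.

One common subsequence of length 3: launch [2,1], launch [3,3], flood [4,6]. Since dp[9][7] = 3, nothing longer is possible.

3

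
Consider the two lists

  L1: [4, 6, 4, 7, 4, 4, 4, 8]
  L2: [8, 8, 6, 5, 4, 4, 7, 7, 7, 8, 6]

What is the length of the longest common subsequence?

Match 4 at L1[1]=L2[5] → 4 at L1[3]=L2[6] → 7 at L1[4]=L2[9] → 8 at L1[8]=L2[10] — 4 values in the same relative order in both. Since dp[8][11] = 4, nothing longer is possible.

4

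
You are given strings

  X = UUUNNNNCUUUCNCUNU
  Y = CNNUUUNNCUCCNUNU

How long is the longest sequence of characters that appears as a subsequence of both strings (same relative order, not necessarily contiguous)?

Pick U (X #1, Y #4), then U (X #2, Y #5), then U (X #3, Y #6), then N (X #6, Y #7), then N (X #7, Y #8), then C (X #8, Y #9), then U (X #9, Y #10), then C (X #12, Y #12), then N (X #13, Y #13), then U (X #15, Y #14), then N (X #16, Y #15), then U (X #17, Y #16); all 12 characters appear in both, in order. The LCS DP gives dp[17][16] = 12, so this is optimal.

12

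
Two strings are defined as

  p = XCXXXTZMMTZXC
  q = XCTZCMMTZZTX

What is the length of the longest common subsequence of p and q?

9

Taking X [1,1], C [2,2], T [6,3], Z [7,4], M [8,6], M [9,7], T [10,8], Z [11,10], X [12,12] gives a common subsequence of length 9. The LCS DP gives dp[13][12] = 9, so this is optimal.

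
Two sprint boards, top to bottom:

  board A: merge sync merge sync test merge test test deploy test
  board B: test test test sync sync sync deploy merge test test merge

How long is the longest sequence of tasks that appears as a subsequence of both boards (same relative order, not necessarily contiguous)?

5

Taking sync [2,5], then sync [4,6], then merge [6,8], then test [7,9], then test [8,10] gives a common subsequence of length 5, and the DP table's final entry dp[10][11] is also 5, so no common subsequence is longer.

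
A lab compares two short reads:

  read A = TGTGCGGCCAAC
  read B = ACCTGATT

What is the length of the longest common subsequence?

3

Let dp[i][j] be the LCS length of the first i bases of read A and the first j bases of read B. dp[i][j] = dp[i-1][j-1]+1 when the i-th and j-th bases match, else max(dp[i-1][j], dp[i][j-1]).
    ·  A  C  C  T  G  A  T  T
 ·  0  0  0  0  0  0  0  0  0
 T  0  0  0  0  1  1  1  1  1
 G  0  0  0  0  1  2  2  2  2
 T  0  0  0  0  1  2  2  3  3
 G  0  0  0  0  1  2  2  3  3
 C  0  0  1  1  1  2  2  3  3
 G  0  0  1  1  1  2  2  3  3
 G  0  0  1  1  1  2  2  3  3
 C  0  0  1  2  2  2  2  3  3
 C  0  0  1  2  2  2  2  3  3
 A  0  1  1  2  2  2  3  3  3
 A  0  1  1  2  2  2  3  3  3
 C  0  1  2  2  2  2  3  3  3
dp[12][8] = 3. One LCS (by backtracking along matches): TGT.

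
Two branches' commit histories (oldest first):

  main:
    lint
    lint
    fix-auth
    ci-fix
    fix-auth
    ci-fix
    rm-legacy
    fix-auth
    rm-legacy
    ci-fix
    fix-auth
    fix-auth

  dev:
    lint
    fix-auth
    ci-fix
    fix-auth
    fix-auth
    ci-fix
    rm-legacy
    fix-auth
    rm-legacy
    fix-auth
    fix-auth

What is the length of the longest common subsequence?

Taking lint [2,1], fix-auth [3,2], ci-fix [4,3], fix-auth [5,5], ci-fix [6,6], rm-legacy [7,7], fix-auth [8,8], rm-legacy [9,9], fix-auth [11,10], fix-auth [12,11] gives a common subsequence of length 10. Since dp[12][11] = 10, nothing longer is possible.

10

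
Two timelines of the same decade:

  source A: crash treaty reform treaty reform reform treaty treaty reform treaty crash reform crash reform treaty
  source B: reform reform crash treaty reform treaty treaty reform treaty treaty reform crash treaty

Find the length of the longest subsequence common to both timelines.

10

One common subsequence of length 10: crash [1,3] → treaty [2,4] → reform [3,5] → treaty [4,7] → reform [6,8] → treaty [8,9] → treaty [10,10] → reform [12,11] → crash [13,12] → treaty [15,13]. The LCS DP gives dp[15][13] = 10, so this is optimal.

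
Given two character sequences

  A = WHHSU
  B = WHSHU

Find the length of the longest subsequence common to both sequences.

4

Let dp[i][j] be the LCS length of the first i characters of A and the first j characters of B. dp[i][j] = dp[i-1][j-1]+1 when the i-th and j-th characters match, else max(dp[i-1][j], dp[i][j-1]).
    ·  W  H  S  H  U
 ·  0  0  0  0  0  0
 W  0  1  1  1  1  1
 H  0  1  2  2  2  2
 H  0  1  2  2  3  3
 S  0  1  2  3  3  3
 U  0  1  2  3  3  4
dp[5][5] = 4. One LCS (by backtracking along matches): WHHU.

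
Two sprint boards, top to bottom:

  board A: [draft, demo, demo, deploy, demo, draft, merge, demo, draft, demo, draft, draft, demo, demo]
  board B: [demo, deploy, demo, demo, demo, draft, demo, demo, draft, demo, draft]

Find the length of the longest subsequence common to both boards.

Match demo (board A #2, board B #3), demo (board A #3, board B #4), demo (board A #5, board B #5), draft (board A #6, board B #6), demo (board A #8, board B #8), draft (board A #9, board B #9), demo (board A #10, board B #10), draft (board A #12, board B #11) — 8 tasks in the same relative order in both. dp[14][11] = 8 confirms this is the maximum.

8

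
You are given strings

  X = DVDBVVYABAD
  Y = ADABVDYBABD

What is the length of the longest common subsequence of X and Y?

7

Match D at X[1]=Y[2], then V at X[2]=Y[5], then D at X[3]=Y[6], then B at X[4]=Y[8], then A at X[8]=Y[9], then B at X[9]=Y[10], then D at X[11]=Y[11] — 7 characters in the same relative order in both. Since dp[11][11] = 7, nothing longer is possible.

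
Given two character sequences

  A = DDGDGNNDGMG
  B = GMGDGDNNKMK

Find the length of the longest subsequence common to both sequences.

Pick D [2,4]; then G [3,5]; then D [4,6]; then N [6,7]; then N [7,8]; then M [10,10]; all 6 characters appear in both, in order. Since dp[11][11] = 6, nothing longer is possible.

6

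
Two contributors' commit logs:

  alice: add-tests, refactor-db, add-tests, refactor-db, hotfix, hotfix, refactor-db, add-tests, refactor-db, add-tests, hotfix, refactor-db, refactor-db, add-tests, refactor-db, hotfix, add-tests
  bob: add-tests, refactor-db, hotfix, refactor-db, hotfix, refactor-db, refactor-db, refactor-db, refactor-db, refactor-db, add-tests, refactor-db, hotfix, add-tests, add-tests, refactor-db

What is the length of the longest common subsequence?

12

Taking add-tests (alice #1, bob #1), refactor-db (alice #2, bob #2), refactor-db (alice #4, bob #4), hotfix (alice #5, bob #5), refactor-db (alice #7, bob #7), refactor-db (alice #9, bob #8), refactor-db (alice #12, bob #9), refactor-db (alice #13, bob #10), add-tests (alice #14, bob #11), refactor-db (alice #15, bob #12), hotfix (alice #16, bob #13), add-tests (alice #17, bob #15) gives a common subsequence of length 12. Since dp[17][16] = 12, nothing longer is possible.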